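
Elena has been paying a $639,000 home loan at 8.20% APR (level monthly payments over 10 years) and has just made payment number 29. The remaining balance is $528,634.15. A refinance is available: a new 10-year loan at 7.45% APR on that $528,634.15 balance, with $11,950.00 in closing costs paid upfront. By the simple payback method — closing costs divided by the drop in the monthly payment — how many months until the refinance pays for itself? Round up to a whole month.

Current payment = 639,000 × 8.2%/12 / (1 − (1+0.0068333)^−120) = $7,820.53.
Refinanced payment = 528,634.15 × 0.0062083 / (1 − (1+0.0062083)^−120) = $6,261.19.
Monthly savings = $7,820.53 − $6,261.19 = $1,559.34.
Break-even = $11,950.00 / $1,559.34 = 7.66 → 8 months.

8 months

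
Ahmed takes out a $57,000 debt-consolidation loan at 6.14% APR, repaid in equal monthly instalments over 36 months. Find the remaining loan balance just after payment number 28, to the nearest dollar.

With monthly rate i = 6.14%/12 = 0.0051167, the balance after k of n payments is P · [(1+i)^n − (1+i)^k] / [(1+i)^n − 1].
(1+0.0051167)^36 = 1.20169175 and (1+0.0051167)^28 = 1.15361604, so the balance is 57,000 × (1.20169175 − 1.15361604) / (1.20169175 − 1) = $13,586.65.

$13,587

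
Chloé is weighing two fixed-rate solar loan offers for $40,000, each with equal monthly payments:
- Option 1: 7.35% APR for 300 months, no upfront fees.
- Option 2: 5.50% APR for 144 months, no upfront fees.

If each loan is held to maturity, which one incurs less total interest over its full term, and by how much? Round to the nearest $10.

Option 1: at 7.35% the monthly rate is 0.0061250, so the payment is 40,000 × 0.0061250 / (1 − 1.0061250^−300) = $291.70.
Total interest on Option 1 = 300 × $291.70 − $40,000 = $47,510.00.
Option 2: at 5.50% the monthly rate is 0.0045833, so the payment is 40,000 × 0.0045833 / (1 − 1.0045833^−144) = $380.07.
Total interest on Option 2 = 144 × $380.07 − $40,000 = $14,730.08.
Option 2 is lower by $32,779.92.

Option 2 by $32,780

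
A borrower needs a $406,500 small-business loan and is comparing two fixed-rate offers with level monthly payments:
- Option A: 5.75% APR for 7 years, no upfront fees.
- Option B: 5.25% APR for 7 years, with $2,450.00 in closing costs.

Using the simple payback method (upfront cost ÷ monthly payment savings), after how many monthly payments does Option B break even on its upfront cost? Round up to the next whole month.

26 months

Option A: monthly rate = 5.75%/12 = 0.0047917; payment = 406,500 × 0.0047917 / (1 − (1+0.0047917)^−84) = $5,889.78.
Option B: at 5.25% the monthly rate is 0.0043750, so the payment is 406,500 × 0.0043750 / (1 − 1.0043750^−84) = $5,793.31.
Monthly savings = $5,889.78 − $5,793.31 = $96.47.
Break-even = $2,450.00 / $96.47 = 25.40 → 26 months.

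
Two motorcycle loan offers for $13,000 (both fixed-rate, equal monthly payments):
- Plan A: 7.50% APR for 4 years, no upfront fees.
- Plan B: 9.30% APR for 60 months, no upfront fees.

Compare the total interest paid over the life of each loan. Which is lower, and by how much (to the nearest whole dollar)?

Plan A: monthly rate = 7.5%/12 = 0.0062500; payment = 13,000 × 0.0062500 / (1 − (1+0.0062500)^−48) = $314.33.
Total interest on Plan A = 48 × $314.33 − $13,000 = $2,087.84.
Plan B: monthly rate = 9.3%/12 = 0.0077500; payment = 13,000 × 0.0077500 / (1 − (1+0.0077500)^−60) = $271.76.
Total interest on Plan B = 60 × $271.76 − $13,000 = $3,305.60.
Plan A is lower by $1,217.76.

Plan A by $1,218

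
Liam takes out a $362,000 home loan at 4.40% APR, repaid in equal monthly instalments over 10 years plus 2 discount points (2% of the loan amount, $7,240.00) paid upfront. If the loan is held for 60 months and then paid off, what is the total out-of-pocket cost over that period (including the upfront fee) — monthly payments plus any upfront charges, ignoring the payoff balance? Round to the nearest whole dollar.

$231,297

At 4.40% the monthly rate is 0.0036667, so the payment is 362,000 × 0.0036667 / (1 − 1.0036667^−120) = $3,734.28.
Total outlay = 60 × $3,734.28 + $7,240.00 = $231,296.80.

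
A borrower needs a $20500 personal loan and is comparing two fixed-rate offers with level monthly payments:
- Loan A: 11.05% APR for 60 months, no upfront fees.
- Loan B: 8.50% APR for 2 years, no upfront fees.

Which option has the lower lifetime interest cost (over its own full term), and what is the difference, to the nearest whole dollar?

Loan B by $4,410

Loan A: at 11.05% the monthly rate is 0.0092083, so the payment is 20,500 × 0.0092083 / (1 − 1.0092083^−60) = $446.23.
Total interest on Loan A = 60 × $446.23 − $20,500 = $6,273.80.
Loan B: monthly rate = 8.5%/12 = 0.0070833; payment = 20,500 × 0.0070833 / (1 − (1+0.0070833)^−24) = $931.84.
Total interest on Loan B = 24 × $931.84 − $20,500 = $1,864.16.
Loan B is lower by $4,409.64.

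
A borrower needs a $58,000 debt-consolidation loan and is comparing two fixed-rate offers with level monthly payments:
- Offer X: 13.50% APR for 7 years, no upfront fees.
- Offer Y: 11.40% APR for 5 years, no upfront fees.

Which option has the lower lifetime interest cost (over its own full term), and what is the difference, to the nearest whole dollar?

Offer X: monthly rate = 13.5%/12 = 0.0112500; payment = 58,000 × 0.0112500 / (1 − (1+0.0112500)^−84) = $1,070.96.
Total interest on Offer X = 84 × $1,070.96 − $58,000 = $31,960.64.
Offer Y: monthly rate = 11.4%/12 = 0.0095000; payment = 58,000 × 0.0095000 / (1 − (1+0.0095000)^−60) = $1,272.66.
Total interest on Offer Y = 60 × $1,272.66 − $58,000 = $18,359.60.
Offer Y is lower by $13,601.04.

Offer Y by $13,601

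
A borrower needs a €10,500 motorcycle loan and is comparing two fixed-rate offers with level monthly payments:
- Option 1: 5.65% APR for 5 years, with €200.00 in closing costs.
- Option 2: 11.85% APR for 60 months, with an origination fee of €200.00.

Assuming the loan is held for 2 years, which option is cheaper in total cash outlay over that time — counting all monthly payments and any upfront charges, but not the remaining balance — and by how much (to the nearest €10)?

Option 1 by €760

Option 1: at 5.65% the monthly rate is 0.0047083, so the payment is 10,500 × 0.0047083 / (1 − 1.0047083^−60) = €201.29.
Option 2: monthly rate = 11.85%/12 = 0.0098750; payment = 10,500 × 0.0098750 / (1 − (1+0.0098750)^−60) = €232.77.
Over 24 months: Option 1 costs 24 × €201.29 + €200.00 = €5,030.96; Option 2 costs 24 × €232.77 + €200.00 = €5,786.48.
Option 1 is cheaper by €5,786.48 − €5,030.96 = €755.52.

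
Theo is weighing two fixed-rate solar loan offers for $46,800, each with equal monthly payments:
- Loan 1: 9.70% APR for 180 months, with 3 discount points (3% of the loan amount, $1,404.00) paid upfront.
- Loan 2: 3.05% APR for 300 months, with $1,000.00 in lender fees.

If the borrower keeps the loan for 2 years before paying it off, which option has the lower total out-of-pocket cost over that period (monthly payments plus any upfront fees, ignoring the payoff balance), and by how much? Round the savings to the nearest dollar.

Loan 1: monthly rate = 9.7%/12 = 0.0080833; payment = 46,800 × 0.0080833 / (1 − (1+0.0080833)^−180) = $494.36.
Loan 2: at 3.05% the monthly rate is 0.0025417, so the payment is 46,800 × 0.0025417 / (1 − 1.0025417^−300) = $223.15.
Over 24 months: Loan 1 costs 24 × $494.36 + $1,404.00 = $13,268.64; Loan 2 costs 24 × $223.15 + $1,000.00 = $6,355.60.
Loan 2 is cheaper by $13,268.64 − $6,355.60 = $6,913.04.

Loan 2 by $6,913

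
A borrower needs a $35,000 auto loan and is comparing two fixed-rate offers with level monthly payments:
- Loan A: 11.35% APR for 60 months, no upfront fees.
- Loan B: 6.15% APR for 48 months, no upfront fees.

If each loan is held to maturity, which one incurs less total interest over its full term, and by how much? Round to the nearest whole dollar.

Loan B by $6,456

Loan A: at 11.35% the monthly rate is 0.0094583, so the payment is 35,000 × 0.0094583 / (1 − 1.0094583^−60) = $767.11.
Total interest on Loan A = 60 × $767.11 − $35,000 = $11,026.60.
Loan B: monthly rate = 6.15%/12 = 0.0051250; payment = 35,000 × 0.0051250 / (1 − (1+0.0051250)^−48) = $824.39.
Total interest on Loan B = 48 × $824.39 − $35,000 = $4,570.72.
Loan B is lower by $6,455.88.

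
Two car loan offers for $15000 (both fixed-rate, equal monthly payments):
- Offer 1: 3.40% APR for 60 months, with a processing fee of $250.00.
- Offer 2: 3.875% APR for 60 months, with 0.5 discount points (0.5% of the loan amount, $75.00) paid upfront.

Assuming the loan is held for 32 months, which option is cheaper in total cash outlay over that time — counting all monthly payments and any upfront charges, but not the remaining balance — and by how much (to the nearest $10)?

Offer 1: monthly rate = 3.4%/12 = 0.0028333; payment = 15,000 × 0.0028333 / (1 − (1+0.0028333)^−60) = $272.20.
Offer 2: at 3.875% the monthly rate is 0.0032292, so the payment is 15,000 × 0.0032292 / (1 − 1.0032292^−60) = $275.40.
Over 32 months: Offer 1 costs 32 × $272.20 + $250.00 = $8,960.40; Offer 2 costs 32 × $275.40 + $75.00 = $8,887.80.
Offer 2 is cheaper by $8,960.40 − $8,887.80 = $72.60.

Offer 2 by $70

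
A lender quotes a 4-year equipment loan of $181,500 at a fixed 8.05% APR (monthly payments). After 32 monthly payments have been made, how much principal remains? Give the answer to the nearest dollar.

$67,075

With monthly rate i = 8.05%/12 = 0.0067083, the balance after k of n payments is P · [(1+i)^n − (1+i)^k] / [(1+i)^n − 1].
(1+0.0067083)^48 = 1.37840187 and (1+0.0067083)^32 = 1.23856053, so the balance is 181,500 × (1.37840187 − 1.23856053) / (1.37840187 − 1) = $67,074.73.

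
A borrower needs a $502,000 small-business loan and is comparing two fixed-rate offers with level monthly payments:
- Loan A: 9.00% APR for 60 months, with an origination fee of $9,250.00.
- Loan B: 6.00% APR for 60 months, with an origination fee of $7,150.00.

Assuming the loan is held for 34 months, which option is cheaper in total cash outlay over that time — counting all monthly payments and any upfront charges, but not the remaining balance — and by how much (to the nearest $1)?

Loan A: at 9.00% the monthly rate is 0.0075000, so the payment is 502,000 × 0.0075000 / (1 − 1.0075000^−60) = $10,420.69.
Loan B: monthly rate = 6%/12 = 0.0050000; payment = 502,000 × 0.0050000 / (1 − (1+0.0050000)^−60) = $9,705.07.
Over 34 months: Loan A costs 34 × $10,420.69 + $9,250.00 = $363,553.46; Loan B costs 34 × $9,705.07 + $7,150.00 = $337,122.38.
Loan B is cheaper by $363,553.46 − $337,122.38 = $26,431.08.

Loan B by $26,431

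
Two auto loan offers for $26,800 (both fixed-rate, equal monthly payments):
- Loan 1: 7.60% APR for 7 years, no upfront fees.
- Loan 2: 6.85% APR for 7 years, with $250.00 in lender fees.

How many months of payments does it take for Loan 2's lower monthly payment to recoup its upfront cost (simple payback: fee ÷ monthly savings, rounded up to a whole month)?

26 months

Loan 1: monthly rate = 7.6%/12 = 0.0063333; payment = 26,800 × 0.0063333 / (1 − (1+0.0063333)^−84) = $412.39.
Loan 2: at 6.85% the monthly rate is 0.0057083, so the payment is 26,800 × 0.0057083 / (1 − 1.0057083^−84) = $402.52.
Monthly savings = $412.39 − $402.52 = $9.87.
Break-even = $250.00 / $9.87 = 25.33 → 26 months.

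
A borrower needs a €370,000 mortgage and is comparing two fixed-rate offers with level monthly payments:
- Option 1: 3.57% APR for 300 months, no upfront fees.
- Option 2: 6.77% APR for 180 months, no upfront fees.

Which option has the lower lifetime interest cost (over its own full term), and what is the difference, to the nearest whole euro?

Option 1: monthly rate = 3.57%/12 = 0.0029750; payment = 370,000 × 0.0029750 / (1 − (1+0.0029750)^−300) = €1,866.23.
Total interest on Option 1 = 300 × €1,866.23 − €370,000 = €189,869.00.
Option 2: monthly rate = 6.77%/12 = 0.0056417; payment = 370,000 × 0.0056417 / (1 − (1+0.0056417)^−180) = €3,278.27.
Total interest on Option 2 = 180 × €3,278.27 − €370,000 = €220,088.60.
Option 1 is lower by €30,219.60.

Option 1 by €30,220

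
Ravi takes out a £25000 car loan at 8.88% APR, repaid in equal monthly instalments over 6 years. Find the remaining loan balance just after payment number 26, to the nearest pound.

£17,458

With monthly rate i = 8.88%/12 = 0.0074000, the balance after k of n payments is P · [(1+i)^n − (1+i)^k] / [(1+i)^n − 1].
(1+0.0074000)^72 = 1.70035714 and (1+0.0074000)^26 = 1.21129691, so the balance is 25,000 × (1.70035714 − 1.21129691) / (1.70035714 − 1) = £17,457.53.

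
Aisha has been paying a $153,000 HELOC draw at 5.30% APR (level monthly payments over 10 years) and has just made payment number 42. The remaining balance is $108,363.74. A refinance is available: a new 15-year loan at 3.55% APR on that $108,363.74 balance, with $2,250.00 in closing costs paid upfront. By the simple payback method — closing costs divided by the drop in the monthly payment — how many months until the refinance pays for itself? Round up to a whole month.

3 months

Current payment = 153,000 × 5.3%/12 / (1 − (1+0.0044167)^−120) = $1,645.33.
Refinanced payment = 108,363.74 × 0.0029583 / (1 − (1+0.0029583)^−180) = $777.34.
Monthly savings = $1,645.33 − $777.34 = $867.99.
Break-even = $2,250.00 / $867.99 = 2.59 → 3 months.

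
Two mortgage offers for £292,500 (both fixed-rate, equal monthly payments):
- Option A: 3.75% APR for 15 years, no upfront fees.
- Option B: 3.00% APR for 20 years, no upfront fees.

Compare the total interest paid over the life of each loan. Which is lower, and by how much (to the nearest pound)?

Option A by £6,445

Option A: monthly rate = 3.75%/12 = 0.0031250; payment = 292,500 × 0.0031250 / (1 − (1+0.0031250)^−180) = £2,127.13.
Total interest on Option A = 180 × £2,127.13 − £292,500 = £90,383.40.
Option B: at 3.00% the monthly rate is 0.0025000, so the payment is 292,500 × 0.0025000 / (1 − 1.0025000^−240) = £1,622.20.
Total interest on Option B = 240 × £1,622.20 − £292,500 = £96,828.00.
Option A is lower by £6,444.60.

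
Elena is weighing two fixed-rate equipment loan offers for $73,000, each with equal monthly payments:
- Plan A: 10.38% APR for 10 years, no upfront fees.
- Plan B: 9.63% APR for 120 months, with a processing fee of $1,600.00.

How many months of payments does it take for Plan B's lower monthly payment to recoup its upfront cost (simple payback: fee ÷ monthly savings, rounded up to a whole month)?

Plan A: monthly rate = 10.38%/12 = 0.0086500; payment = 73,000 × 0.0086500 / (1 − (1+0.0086500)^−120) = $980.13.
Plan B: at 9.63% the monthly rate is 0.0080250, so the payment is 73,000 × 0.0080250 / (1 − 1.0080250^−120) = $949.81.
Monthly savings = $980.13 − $949.81 = $30.32.
Break-even = $1,600.00 / $30.32 = 52.77 → 53 months.

53 months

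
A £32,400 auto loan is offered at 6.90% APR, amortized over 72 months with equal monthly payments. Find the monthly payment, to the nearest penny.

£550.83

At 6.90% the monthly rate is 0.0057500, so the payment is 32,400 × 0.0057500 / (1 − 1.0057500^−72) = £550.83.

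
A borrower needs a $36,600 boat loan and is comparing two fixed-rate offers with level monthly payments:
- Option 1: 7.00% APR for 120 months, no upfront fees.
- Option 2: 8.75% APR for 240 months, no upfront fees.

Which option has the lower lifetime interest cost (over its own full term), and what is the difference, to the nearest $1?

Option 1 by $26,630

Option 1: monthly rate = 7%/12 = 0.0058333; payment = 36,600 × 0.0058333 / (1 − (1+0.0058333)^−120) = $424.96.
Total interest on Option 1 = 120 × $424.96 − $36,600 = $14,395.20.
Option 2: monthly rate = 8.75%/12 = 0.0072917; payment = 36,600 × 0.0072917 / (1 − (1+0.0072917)^−240) = $323.44.
Total interest on Option 2 = 240 × $323.44 − $36,600 = $41,025.60.
Option 1 is lower by $26,630.40.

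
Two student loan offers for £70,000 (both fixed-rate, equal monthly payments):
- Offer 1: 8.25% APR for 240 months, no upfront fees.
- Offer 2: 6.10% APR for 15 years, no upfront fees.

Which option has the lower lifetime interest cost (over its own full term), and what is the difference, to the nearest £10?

Offer 1: at 8.25% the monthly rate is 0.0068750, so the payment is 70,000 × 0.0068750 / (1 − 1.0068750^−240) = £596.45.
Total interest on Offer 1 = 240 × £596.45 − £70,000 = £73,148.00.
Offer 2: monthly rate = 6.1%/12 = 0.0050833; payment = 70,000 × 0.0050833 / (1 − (1+0.0050833)^−180) = £594.49.
Total interest on Offer 2 = 180 × £594.49 − £70,000 = £37,008.20.
Offer 2 is lower by £36,139.80.

Offer 2 by £36,140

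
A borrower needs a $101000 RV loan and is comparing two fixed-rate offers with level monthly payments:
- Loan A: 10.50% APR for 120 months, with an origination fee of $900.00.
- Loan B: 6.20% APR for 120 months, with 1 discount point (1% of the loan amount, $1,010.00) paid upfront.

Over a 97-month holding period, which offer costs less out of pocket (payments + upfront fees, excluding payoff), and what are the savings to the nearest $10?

Loan B by $22,330

Loan A: monthly rate = 10.5%/12 = 0.0087500; payment = 101,000 × 0.0087500 / (1 − (1+0.0087500)^−120) = $1,362.84.
Loan B: monthly rate = 6.2%/12 = 0.0051667; payment = 101,000 × 0.0051667 / (1 − (1+0.0051667)^−120) = $1,131.48.
Over 97 months: Loan A costs 97 × $1,362.84 + $900.00 = $133,095.48; Loan B costs 97 × $1,131.48 + $1,010.00 = $110,763.56.
Loan B is cheaper by $133,095.48 − $110,763.56 = $22,331.92.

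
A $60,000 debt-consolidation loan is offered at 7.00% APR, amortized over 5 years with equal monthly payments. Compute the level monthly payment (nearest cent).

$1,188.07

Monthly rate = 7%/12 = 0.0058333; payment = 60,000 × 0.0058333 / (1 − (1+0.0058333)^−60) = $1,188.07.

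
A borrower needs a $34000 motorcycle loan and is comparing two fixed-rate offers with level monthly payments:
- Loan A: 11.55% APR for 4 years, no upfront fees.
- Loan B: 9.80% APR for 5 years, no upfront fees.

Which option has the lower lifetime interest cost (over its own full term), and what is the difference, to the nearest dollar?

Loan A by $526

Loan A: at 11.55% the monthly rate is 0.0096250, so the payment is 34,000 × 0.0096250 / (1 − 1.0096250^−48) = $887.86.
Total interest on Loan A = 48 × $887.86 − $34,000 = $8,617.28.
Loan B: monthly rate = 9.8%/12 = 0.0081667; payment = 34,000 × 0.0081667 / (1 − (1+0.0081667)^−60) = $719.06.
Total interest on Loan B = 60 × $719.06 − $34,000 = $9,143.60.
Loan A is lower by $526.32.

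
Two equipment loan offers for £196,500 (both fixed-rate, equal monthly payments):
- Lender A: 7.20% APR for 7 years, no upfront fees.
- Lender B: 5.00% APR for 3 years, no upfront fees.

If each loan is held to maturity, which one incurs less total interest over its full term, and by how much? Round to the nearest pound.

Lender A: at 7.20% the monthly rate is 0.0060000, so the payment is 196,500 × 0.0060000 / (1 − 1.0060000^−84) = £2,984.96.
Total interest on Lender A = 84 × £2,984.96 − £196,500 = £54,236.64.
Lender B: monthly rate = 5%/12 = 0.0041667; payment = 196,500 × 0.0041667 / (1 − (1+0.0041667)^−36) = £5,889.28.
Total interest on Lender B = 36 × £5,889.28 − £196,500 = £15,514.08.
Lender B is lower by £38,722.56.

Lender B by £38,723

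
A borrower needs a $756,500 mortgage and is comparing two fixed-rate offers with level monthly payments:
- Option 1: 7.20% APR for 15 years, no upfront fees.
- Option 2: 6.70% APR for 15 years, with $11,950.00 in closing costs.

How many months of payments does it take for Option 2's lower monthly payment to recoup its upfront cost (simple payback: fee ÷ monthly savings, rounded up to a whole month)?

Option 1: monthly rate = 7.2%/12 = 0.0060000; payment = 756,500 × 0.0060000 / (1 − (1+0.0060000)^−180) = $6,884.50.
Option 2: at 6.70% the monthly rate is 0.0055833, so the payment is 756,500 × 0.0055833 / (1 − 1.0055833^−180) = $6,673.39.
Monthly savings = $6,884.50 − $6,673.39 = $211.11.
Break-even = $11,950.00 / $211.11 = 56.61 → 57 months.

57 months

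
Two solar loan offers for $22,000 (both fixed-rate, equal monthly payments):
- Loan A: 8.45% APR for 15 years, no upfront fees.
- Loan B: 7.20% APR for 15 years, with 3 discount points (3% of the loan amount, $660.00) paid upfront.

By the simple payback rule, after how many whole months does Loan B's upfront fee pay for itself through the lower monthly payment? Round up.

42 months

Loan A: monthly rate = 8.45%/12 = 0.0070417; payment = 22,000 × 0.0070417 / (1 − (1+0.0070417)^−180) = $216.00.
Loan B: at 7.20% the monthly rate is 0.0060000, so the payment is 22,000 × 0.0060000 / (1 − 1.0060000^−180) = $200.21.
Monthly savings = $216.00 − $200.21 = $15.79.
Break-even = $660.00 / $15.79 = 41.80 → 42 months.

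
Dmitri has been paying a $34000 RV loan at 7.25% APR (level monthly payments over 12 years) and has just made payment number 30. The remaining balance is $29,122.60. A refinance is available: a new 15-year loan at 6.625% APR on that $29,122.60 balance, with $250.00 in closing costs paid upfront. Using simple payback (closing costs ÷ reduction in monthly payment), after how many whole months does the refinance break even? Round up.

Current payment = 34,000 × 7.25%/12 / (1 − (1+0.0060417)^−144) = $354.20.
Refinanced payment = 29,122.60 × 0.0055208 / (1 − (1+0.0055208)^−180) = $255.69.
Monthly savings = $354.20 − $255.69 = $98.51.
Break-even = $250.00 / $98.51 = 2.54 → 3 months.

3 months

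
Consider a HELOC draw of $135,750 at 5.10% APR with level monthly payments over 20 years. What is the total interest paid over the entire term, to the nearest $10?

$81,070

At 5.10% the monthly rate is 0.0042500, so the payment is 135,750 × 0.0042500 / (1 − 1.0042500^−240) = $903.41.
Total paid = 240 × $903.41 = $216,818.40; interest = $216,818.40 − $135,750 = $81,068.40.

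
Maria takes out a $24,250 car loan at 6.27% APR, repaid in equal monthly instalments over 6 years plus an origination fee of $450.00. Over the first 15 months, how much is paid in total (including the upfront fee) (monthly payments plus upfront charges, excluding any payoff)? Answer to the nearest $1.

Monthly rate = 6.27%/12 = 0.0052250; payment = 24,250 × 0.0052250 / (1 − (1+0.0052250)^−72) = $404.99.
Total outlay = 15 × $404.99 + $450.00 = $6,524.85.

$6,525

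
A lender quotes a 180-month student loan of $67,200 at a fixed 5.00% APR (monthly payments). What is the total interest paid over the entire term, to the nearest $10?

Monthly rate = 5%/12 = 0.0041667; payment = 67,200 × 0.0041667 / (1 − (1+0.0041667)^−180) = $531.41.
Total paid = 180 × $531.41 = $95,653.80; interest = $95,653.80 − $67,200 = $28,453.80.

$28,450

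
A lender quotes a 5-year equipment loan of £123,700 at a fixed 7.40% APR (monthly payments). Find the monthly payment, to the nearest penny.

Monthly rate = 7.4%/12 = 0.0061667; payment = 123,700 × 0.0061667 / (1 − (1+0.0061667)^−60) = £2,472.82.

£2,472.82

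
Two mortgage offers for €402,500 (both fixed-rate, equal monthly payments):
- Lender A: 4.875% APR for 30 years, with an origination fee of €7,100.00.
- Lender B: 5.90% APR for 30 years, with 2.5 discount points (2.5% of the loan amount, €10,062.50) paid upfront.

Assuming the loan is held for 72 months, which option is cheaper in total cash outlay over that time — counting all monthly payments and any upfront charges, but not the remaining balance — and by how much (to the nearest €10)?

Lender A: at 4.875% the monthly rate is 0.0040625, so the payment is 402,500 × 0.0040625 / (1 − 1.0040625^−360) = €2,130.06.
Lender B: monthly rate = 5.9%/12 = 0.0049167; payment = 402,500 × 0.0049167 / (1 − (1+0.0049167)^−360) = €2,387.37.
Over 72 months: Lender A costs 72 × €2,130.06 + €7,100.00 = €160,464.32; Lender B costs 72 × €2,387.37 + €10,062.50 = €181,953.14.
Lender A is cheaper by €181,953.14 − €160,464.32 = €21,488.82.

Lender A by €21,490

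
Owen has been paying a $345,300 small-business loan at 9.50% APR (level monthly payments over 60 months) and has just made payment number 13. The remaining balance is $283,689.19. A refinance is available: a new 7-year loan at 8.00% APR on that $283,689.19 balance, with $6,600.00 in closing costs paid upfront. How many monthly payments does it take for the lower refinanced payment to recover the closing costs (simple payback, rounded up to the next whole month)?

Current payment = 345,300 × 9.5%/12 / (1 − (1+0.0079167)^−60) = $7,251.94.
Refinanced payment = 283,689.19 × 0.0066667 / (1 − (1+0.0066667)^−84) = $4,421.64.
Monthly savings = $7,251.94 − $4,421.64 = $2,830.30.
Break-even = $6,600.00 / $2,830.30 = 2.33 → 3 months.

3 months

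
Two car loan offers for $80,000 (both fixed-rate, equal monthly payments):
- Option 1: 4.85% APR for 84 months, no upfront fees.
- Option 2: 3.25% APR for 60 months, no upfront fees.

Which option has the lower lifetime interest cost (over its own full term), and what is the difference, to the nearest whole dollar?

Option 2 by $7,723

Option 1: monthly rate = 4.85%/12 = 0.0040417; payment = 80,000 × 0.0040417 / (1 − (1+0.0040417)^−84) = $1,125.08.
Total interest on Option 1 = 84 × $1,125.08 − $80,000 = $14,506.72.
Option 2: at 3.25% the monthly rate is 0.0027083, so the payment is 80,000 × 0.0027083 / (1 − 1.0027083^−60) = $1,446.40.
Total interest on Option 2 = 60 × $1,446.40 − $80,000 = $6,784.00.
Option 2 is lower by $7,722.72.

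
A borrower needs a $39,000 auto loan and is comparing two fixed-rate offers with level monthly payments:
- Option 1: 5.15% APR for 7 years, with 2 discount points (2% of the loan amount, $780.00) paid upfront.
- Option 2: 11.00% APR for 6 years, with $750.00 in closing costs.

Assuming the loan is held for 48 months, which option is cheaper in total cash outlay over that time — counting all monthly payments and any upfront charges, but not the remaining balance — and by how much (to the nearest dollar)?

Option 1: monthly rate = 5.15%/12 = 0.0042917; payment = 39,000 × 0.0042917 / (1 − (1+0.0042917)^−84) = $553.98.
Option 2: at 11.00% the monthly rate is 0.0091667, so the payment is 39,000 × 0.0091667 / (1 − 1.0091667^−72) = $742.33.
Over 48 months: Option 1 costs 48 × $553.98 + $780.00 = $27,371.04; Option 2 costs 48 × $742.33 + $750.00 = $36,381.84.
Option 1 is cheaper by $36,381.84 − $27,371.04 = $9,010.80.

Option 1 by $9,011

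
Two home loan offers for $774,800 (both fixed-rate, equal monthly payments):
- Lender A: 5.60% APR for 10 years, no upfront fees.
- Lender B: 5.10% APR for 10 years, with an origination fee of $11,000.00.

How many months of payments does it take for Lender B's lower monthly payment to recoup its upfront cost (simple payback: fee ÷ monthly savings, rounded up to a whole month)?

58 months

Lender A: at 5.60% the monthly rate is 0.0046667, so the payment is 774,800 × 0.0046667 / (1 − 1.0046667^−120) = $8,447.06.
Lender B: monthly rate = 5.1%/12 = 0.0042500; payment = 774,800 × 0.0042500 / (1 − (1+0.0042500)^−120) = $8,255.88.
Monthly savings = $8,447.06 − $8,255.88 = $191.18.
Break-even = $11,000.00 / $191.18 = 57.54 → 58 months.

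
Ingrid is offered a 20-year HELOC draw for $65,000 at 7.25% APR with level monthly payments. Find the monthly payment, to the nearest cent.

Monthly rate = 7.25%/12 = 0.0060417; payment = 65,000 × 0.0060417 / (1 − (1+0.0060417)^−240) = $513.74.

$513.74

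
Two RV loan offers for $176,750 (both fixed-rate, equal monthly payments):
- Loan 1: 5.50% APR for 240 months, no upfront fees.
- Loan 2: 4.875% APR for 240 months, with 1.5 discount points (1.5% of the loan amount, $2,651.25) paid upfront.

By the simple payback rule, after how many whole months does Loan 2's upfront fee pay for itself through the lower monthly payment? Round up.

44 months

Loan 1: monthly rate = 5.5%/12 = 0.0045833; payment = 176,750 × 0.0045833 / (1 − (1+0.0045833)^−240) = $1,215.84.
Loan 2: at 4.875% the monthly rate is 0.0040625, so the payment is 176,750 × 0.0040625 / (1 − 1.0040625^−240) = $1,154.30.
Monthly savings = $1,215.84 − $1,154.30 = $61.54.
Break-even = $2,651.25 / $61.54 = 43.08 → 44 months.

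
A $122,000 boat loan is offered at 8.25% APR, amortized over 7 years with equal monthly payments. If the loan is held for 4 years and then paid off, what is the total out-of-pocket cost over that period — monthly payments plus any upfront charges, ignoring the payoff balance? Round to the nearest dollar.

At 8.25% the monthly rate is 0.0068750, so the payment is 122,000 × 0.0068750 / (1 − 1.0068750^−84) = $1,916.75.
Total outlay = 48 × $1,916.75 = $92,004.00.

$92,004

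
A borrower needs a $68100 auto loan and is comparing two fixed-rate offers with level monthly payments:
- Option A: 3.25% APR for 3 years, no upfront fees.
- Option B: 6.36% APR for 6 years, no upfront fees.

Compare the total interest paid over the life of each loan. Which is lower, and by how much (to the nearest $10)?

Option A: at 3.25% the monthly rate is 0.0027083, so the payment is 68,100 × 0.0027083 / (1 − 1.0027083^−36) = $1,987.94.
Total interest on Option A = 36 × $1,987.94 − $68,100 = $3,465.84.
Option B: at 6.36% the monthly rate is 0.0053000, so the payment is 68,100 × 0.0053000 / (1 − 1.0053000^−72) = $1,140.22.
Total interest on Option B = 72 × $1,140.22 − $68,100 = $13,995.84.
Option A is lower by $10,530.00.

Option A by $10,530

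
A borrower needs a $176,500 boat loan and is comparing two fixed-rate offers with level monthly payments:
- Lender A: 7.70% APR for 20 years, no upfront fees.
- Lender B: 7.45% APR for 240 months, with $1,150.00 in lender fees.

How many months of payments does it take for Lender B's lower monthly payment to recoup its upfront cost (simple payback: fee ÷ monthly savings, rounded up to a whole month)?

Lender A: monthly rate = 7.7%/12 = 0.0064167; payment = 176,500 × 0.0064167 / (1 − (1+0.0064167)^−240) = $1,443.53.
Lender B: at 7.45% the monthly rate is 0.0062083, so the payment is 176,500 × 0.0062083 / (1 − 1.0062083^−240) = $1,416.48.
Monthly savings = $1,443.53 − $1,416.48 = $27.05.
Break-even = $1,150.00 / $27.05 = 42.51 → 43 months.

43 months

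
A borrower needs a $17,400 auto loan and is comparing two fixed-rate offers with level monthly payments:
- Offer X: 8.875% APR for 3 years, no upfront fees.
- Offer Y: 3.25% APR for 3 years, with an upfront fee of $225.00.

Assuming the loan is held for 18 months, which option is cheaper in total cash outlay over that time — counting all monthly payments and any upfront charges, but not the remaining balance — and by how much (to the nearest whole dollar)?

Offer X: at 8.875% the monthly rate is 0.0073958, so the payment is 17,400 × 0.0073958 / (1 − 1.0073958^−36) = $552.30.
Offer Y: monthly rate = 3.25%/12 = 0.0027083; payment = 17,400 × 0.0027083 / (1 − (1+0.0027083)^−36) = $507.93.
Over 18 months: Offer X costs 18 × $552.30 = $9,941.40; Offer Y costs 18 × $507.93 + $225.00 = $9,367.74.
Offer Y is cheaper by $9,941.40 − $9,367.74 = $573.66.

Offer Y by $574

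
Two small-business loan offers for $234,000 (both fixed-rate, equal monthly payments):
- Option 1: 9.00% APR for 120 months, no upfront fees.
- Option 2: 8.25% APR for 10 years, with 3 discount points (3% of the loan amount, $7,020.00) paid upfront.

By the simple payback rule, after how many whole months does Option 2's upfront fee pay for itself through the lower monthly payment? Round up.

Option 1: monthly rate = 9%/12 = 0.0075000; payment = 234,000 × 0.0075000 / (1 − (1+0.0075000)^−120) = $2,964.21.
Option 2: monthly rate = 8.25%/12 = 0.0068750; payment = 234,000 × 0.0068750 / (1 − (1+0.0068750)^−120) = $2,870.07.
Monthly savings = $2,964.21 − $2,870.07 = $94.14.
Break-even = $7,020.00 / $94.14 = 74.57 → 75 months.

75 months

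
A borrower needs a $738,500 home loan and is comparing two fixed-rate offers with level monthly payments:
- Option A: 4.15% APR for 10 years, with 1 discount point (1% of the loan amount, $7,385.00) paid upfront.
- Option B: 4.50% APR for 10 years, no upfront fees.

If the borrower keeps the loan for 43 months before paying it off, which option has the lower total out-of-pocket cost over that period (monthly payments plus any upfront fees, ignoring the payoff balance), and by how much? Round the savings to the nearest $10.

Option B by $2,050

Option A: monthly rate = 4.15%/12 = 0.0034583; payment = 738,500 × 0.0034583 / (1 − (1+0.0034583)^−120) = $7,529.71.
Option B: at 4.50% the monthly rate is 0.0037500, so the payment is 738,500 × 0.0037500 / (1 − 1.0037500^−120) = $7,653.70.
Over 43 months: Option A costs 43 × $7,529.71 + $7,385.00 = $331,162.53; Option B costs 43 × $7,653.70 = $329,109.10.
Option B is cheaper by $331,162.53 − $329,109.10 = $2,053.43.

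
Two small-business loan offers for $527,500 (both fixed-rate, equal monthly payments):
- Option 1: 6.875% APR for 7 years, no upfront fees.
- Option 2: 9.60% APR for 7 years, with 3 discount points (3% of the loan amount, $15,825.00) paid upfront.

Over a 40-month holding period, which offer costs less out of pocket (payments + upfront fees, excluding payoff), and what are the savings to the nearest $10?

Option 1: at 6.875% the monthly rate is 0.0057292, so the payment is 527,500 × 0.0057292 / (1 − 1.0057292^−84) = $7,929.19.
Option 2: monthly rate = 9.6%/12 = 0.0080000; payment = 527,500 × 0.0080000 / (1 − (1+0.0080000)^−84) = $8,648.49.
Over 40 months: Option 1 costs 40 × $7,929.19 = $317,167.60; Option 2 costs 40 × $8,648.49 + $15,825.00 = $361,764.60.
Option 1 is cheaper by $361,764.60 − $317,167.60 = $44,597.00.

Option 1 by $44,600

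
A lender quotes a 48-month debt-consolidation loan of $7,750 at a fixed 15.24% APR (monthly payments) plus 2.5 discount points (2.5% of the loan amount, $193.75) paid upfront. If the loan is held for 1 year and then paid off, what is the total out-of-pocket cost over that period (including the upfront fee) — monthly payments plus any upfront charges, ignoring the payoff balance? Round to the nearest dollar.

$2,793

At 15.24% the monthly rate is 0.0127000, so the payment is 7,750 × 0.0127000 / (1 − 1.0127000^−48) = $216.63.
Total outlay = 12 × $216.63 + $193.75 = $2,793.31.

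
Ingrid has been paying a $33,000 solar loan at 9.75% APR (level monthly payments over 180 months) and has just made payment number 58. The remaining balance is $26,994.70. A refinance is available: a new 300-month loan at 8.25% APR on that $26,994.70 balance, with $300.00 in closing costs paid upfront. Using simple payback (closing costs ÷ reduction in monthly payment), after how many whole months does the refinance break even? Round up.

Current payment = 33,000 × 9.75%/12 / (1 − (1+0.0081250)^−180) = $349.59.
Refinanced payment = 26,994.70 × 0.0068750 / (1 − (1+0.0068750)^−300) = $212.84.
Monthly savings = $349.59 − $212.84 = $136.75.
Break-even = $300.00 / $136.75 = 2.19 → 3 months.

3 months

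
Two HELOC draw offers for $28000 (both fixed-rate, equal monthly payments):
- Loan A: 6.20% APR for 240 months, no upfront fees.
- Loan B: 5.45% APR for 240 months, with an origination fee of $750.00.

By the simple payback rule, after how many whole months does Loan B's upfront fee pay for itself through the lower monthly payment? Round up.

63 months

Loan A: at 6.20% the monthly rate is 0.0051667, so the payment is 28,000 × 0.0051667 / (1 − 1.0051667^−240) = $203.84.
Loan B: at 5.45% the monthly rate is 0.0045417, so the payment is 28,000 × 0.0045417 / (1 − 1.0045417^−240) = $191.82.
Monthly savings = $203.84 − $191.82 = $12.02.
Break-even = $750.00 / $12.02 = 62.40 → 63 months.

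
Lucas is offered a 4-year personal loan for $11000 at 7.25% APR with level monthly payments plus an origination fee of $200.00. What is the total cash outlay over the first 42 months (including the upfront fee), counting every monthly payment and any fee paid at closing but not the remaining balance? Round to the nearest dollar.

$11,317

At 7.25% the monthly rate is 0.0060417, so the payment is 11,000 × 0.0060417 / (1 − 1.0060417^−48) = $264.69.
Total outlay = 42 × $264.69 + $200.00 = $11,316.98.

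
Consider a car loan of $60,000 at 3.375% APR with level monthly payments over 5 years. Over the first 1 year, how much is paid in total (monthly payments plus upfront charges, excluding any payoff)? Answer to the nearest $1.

At 3.375% the monthly rate is 0.0028125, so the payment is 60,000 × 0.0028125 / (1 − 1.0028125^−60) = $1,088.15.
Total outlay = 12 × $1,088.15 = $13,057.80.

$13,058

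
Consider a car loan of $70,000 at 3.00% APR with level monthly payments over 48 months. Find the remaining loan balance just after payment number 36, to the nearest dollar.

$18,294

With monthly rate i = 3%/12 = 0.0025000, the balance after k of n payments is P · [(1+i)^n − (1+i)^k] / [(1+i)^n − 1].
(1+0.0025000)^48 = 1.12732802 and (1+0.0025000)^36 = 1.09405140, so the balance is 70,000 × (1.12732802 − 1.09405140) / (1.12732802 − 1) = $18,294.19.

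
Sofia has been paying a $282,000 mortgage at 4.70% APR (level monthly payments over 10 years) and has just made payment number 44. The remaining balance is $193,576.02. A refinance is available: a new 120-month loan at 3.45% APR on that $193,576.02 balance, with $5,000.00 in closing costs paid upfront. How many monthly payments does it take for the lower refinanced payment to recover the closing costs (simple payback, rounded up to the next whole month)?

5 months

Current payment = 282,000 × 4.7%/12 / (1 − (1+0.0039167)^−120) = $2,949.87.
Refinanced payment = 193,576.02 × 0.0028750 / (1 − (1+0.0028750)^−120) = $1,909.66.
Monthly savings = $2,949.87 − $1,909.66 = $1,040.21.
Break-even = $5,000.00 / $1,040.21 = 4.81 → 5 months.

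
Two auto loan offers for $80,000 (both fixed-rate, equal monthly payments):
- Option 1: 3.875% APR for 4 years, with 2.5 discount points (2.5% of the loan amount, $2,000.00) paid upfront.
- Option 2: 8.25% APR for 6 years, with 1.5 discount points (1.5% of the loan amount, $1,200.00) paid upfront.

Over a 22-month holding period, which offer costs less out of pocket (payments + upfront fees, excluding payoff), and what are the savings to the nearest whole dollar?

Option 1: at 3.875% the monthly rate is 0.0032292, so the payment is 80,000 × 0.0032292 / (1 − 1.0032292^−48) = $1,801.85.
Option 2: monthly rate = 8.25%/12 = 0.0068750; payment = 80,000 × 0.0068750 / (1 − (1+0.0068750)^−72) = $1,412.44.
Over 22 months: Option 1 costs 22 × $1,801.85 + $2,000.00 = $41,640.70; Option 2 costs 22 × $1,412.44 + $1,200.00 = $32,273.68.
Option 2 is cheaper by $41,640.70 − $32,273.68 = $9,367.02.

Option 2 by $9,367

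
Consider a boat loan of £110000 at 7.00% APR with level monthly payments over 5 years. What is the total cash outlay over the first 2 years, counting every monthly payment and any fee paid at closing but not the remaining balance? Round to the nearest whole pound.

At 7.00% the monthly rate is 0.0058333, so the payment is 110,000 × 0.0058333 / (1 − 1.0058333^−60) = £2,178.13.
Total outlay = 24 × £2,178.13 = £52,275.12.

£52,275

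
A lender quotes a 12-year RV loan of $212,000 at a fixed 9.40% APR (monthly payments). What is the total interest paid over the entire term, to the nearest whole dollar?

At 9.40% the monthly rate is 0.0078333, so the payment is 212,000 × 0.0078333 / (1 − 1.0078333^−144) = $2,460.63.
Total paid = 144 × $2,460.63 = $354,330.72; interest = $354,330.72 − $212,000 = $142,330.72.

$142,331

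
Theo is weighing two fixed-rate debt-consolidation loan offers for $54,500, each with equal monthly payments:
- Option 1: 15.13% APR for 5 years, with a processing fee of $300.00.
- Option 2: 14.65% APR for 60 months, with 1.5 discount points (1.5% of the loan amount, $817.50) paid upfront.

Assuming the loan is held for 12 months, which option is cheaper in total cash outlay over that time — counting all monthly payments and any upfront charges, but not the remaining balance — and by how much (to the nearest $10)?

Option 1: monthly rate = 15.13%/12 = 0.0126083; payment = 54,500 × 0.0126083 / (1 − (1+0.0126083)^−60) = $1,300.27.
Option 2: monthly rate = 14.65%/12 = 0.0122083; payment = 54,500 × 0.0122083 / (1 − (1+0.0122083)^−60) = $1,286.56.
Over 12 months: Option 1 costs 12 × $1,300.27 + $300.00 = $15,903.24; Option 2 costs 12 × $1,286.56 + $817.50 = $16,256.22.
Option 1 is cheaper by $16,256.22 − $15,903.24 = $352.98.

Option 1 by $350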